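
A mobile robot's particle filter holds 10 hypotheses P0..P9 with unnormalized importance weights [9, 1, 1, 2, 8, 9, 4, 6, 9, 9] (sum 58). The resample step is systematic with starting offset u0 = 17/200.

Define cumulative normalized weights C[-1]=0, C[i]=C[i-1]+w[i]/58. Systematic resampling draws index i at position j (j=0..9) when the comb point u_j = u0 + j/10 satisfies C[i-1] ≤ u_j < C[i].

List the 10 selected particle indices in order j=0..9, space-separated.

C = [9/58, 5/29, 11/58, 13/58, 21/58, 15/29, 17/29, 20/29, 49/58, 1]
j=0: u_0=17/200 ∈ [0, 9/58) → index 0
j=1: u_1=37/200 ∈ [5/29, 11/58) → index 2
j=2: u_2=57/200 ∈ [13/58, 21/58) → index 4
j=3: u_3=77/200 ∈ [21/58, 15/29) → index 5
j=4: u_4=97/200 ∈ [21/58, 15/29) → index 5
j=5: u_5=117/200 ∈ [15/29, 17/29) → index 6
j=6: u_6=137/200 ∈ [17/29, 20/29) → index 7
j=7: u_7=157/200 ∈ [20/29, 49/58) → index 8
j=8: u_8=177/200 ∈ [49/58, 1) → index 9
j=9: u_9=197/200 ∈ [49/58, 1) → index 9

0 2 4 5 5 6 7 8 9 9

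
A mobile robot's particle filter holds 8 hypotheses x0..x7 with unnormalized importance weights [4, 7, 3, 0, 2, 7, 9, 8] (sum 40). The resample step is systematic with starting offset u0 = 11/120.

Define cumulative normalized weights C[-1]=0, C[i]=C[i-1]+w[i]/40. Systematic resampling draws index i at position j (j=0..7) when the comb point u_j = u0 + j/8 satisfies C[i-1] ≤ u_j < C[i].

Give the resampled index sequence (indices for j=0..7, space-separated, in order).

C = [1/10, 11/40, 7/20, 7/20, 2/5, 23/40, 4/5, 1]
j=0: u_0=11/120 ∈ [0, 1/10) → index 0
j=1: u_1=13/60 ∈ [1/10, 11/40) → index 1
j=2: u_2=41/120 ∈ [11/40, 7/20) → index 2
j=3: u_3=7/15 ∈ [2/5, 23/40) → index 5
j=4: u_4=71/120 ∈ [23/40, 4/5) → index 6
j=5: u_5=43/60 ∈ [23/40, 4/5) → index 6
j=6: u_6=101/120 ∈ [4/5, 1) → index 7
j=7: u_7=29/30 ∈ [4/5, 1) → index 7

0 1 2 5 6 6 7 7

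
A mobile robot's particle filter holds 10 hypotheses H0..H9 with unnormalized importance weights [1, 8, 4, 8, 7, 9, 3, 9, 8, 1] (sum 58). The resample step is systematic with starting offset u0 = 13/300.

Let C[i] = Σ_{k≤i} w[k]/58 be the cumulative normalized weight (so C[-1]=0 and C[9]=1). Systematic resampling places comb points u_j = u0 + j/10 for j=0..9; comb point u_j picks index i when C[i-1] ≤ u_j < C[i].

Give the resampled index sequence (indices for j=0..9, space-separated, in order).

C = [1/58, 9/58, 13/58, 21/58, 14/29, 37/58, 20/29, 49/58, 57/58, 1]
j=0: u_0=13/300 ∈ [1/58, 9/58) → index 1
j=1: u_1=43/300 ∈ [1/58, 9/58) → index 1
j=2: u_2=73/300 ∈ [13/58, 21/58) → index 3
j=3: u_3=103/300 ∈ [13/58, 21/58) → index 3
j=4: u_4=133/300 ∈ [21/58, 14/29) → index 4
j=5: u_5=163/300 ∈ [14/29, 37/58) → index 5
j=6: u_6=193/300 ∈ [37/58, 20/29) → index 6
j=7: u_7=223/300 ∈ [20/29, 49/58) → index 7
j=8: u_8=253/300 ∈ [20/29, 49/58) → index 7
j=9: u_9=283/300 ∈ [49/58, 57/58) → index 8

1 1 3 3 4 5 6 7 7 8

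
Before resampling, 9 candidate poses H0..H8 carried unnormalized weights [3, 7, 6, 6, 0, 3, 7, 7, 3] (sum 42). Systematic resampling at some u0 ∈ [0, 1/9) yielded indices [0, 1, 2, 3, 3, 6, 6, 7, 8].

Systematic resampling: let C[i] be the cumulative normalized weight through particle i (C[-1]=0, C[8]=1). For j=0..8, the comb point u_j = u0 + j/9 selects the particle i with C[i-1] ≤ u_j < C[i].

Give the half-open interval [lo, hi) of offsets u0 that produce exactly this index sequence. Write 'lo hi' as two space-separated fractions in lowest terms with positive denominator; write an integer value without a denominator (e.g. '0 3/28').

1/21 1/14

C = [1/14, 5/21, 8/21, 11/21, 11/21, 25/42, 16/21, 13/14, 1]
j=0 picked index 0: u0 ∈ [0, 1/14)
j=1 picked index 1: u0 ∈ [-5/126, 8/63)
j=2 picked index 2: u0 ∈ [1/63, 10/63)
j=3 picked index 3: u0 ∈ [1/21, 4/21)
j=4 picked index 3: u0 ∈ [-4/63, 5/63)
j=5 picked index 6: u0 ∈ [5/126, 13/63)
j=6 picked index 6: u0 ∈ [-1/14, 2/21)
j=7 picked index 7: u0 ∈ [-1/63, 19/126)
j=8 picked index 8: u0 ∈ [5/126, 1/9)
intersection: [1/21, 1/14)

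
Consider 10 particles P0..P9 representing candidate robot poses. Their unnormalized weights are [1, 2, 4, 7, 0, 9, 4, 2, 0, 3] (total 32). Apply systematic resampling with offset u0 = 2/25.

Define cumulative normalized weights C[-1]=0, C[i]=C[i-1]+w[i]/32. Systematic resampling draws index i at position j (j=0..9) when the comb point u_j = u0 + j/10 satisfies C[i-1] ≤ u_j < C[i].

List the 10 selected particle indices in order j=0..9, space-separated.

C = [1/32, 3/32, 7/32, 7/16, 7/16, 23/32, 27/32, 29/32, 29/32, 1]
j=0: u_0=2/25 ∈ [1/32, 3/32) → index 1
j=1: u_1=9/50 ∈ [3/32, 7/32) → index 2
j=2: u_2=7/25 ∈ [7/32, 7/16) → index 3
j=3: u_3=19/50 ∈ [7/32, 7/16) → index 3
j=4: u_4=12/25 ∈ [7/16, 23/32) → index 5
j=5: u_5=29/50 ∈ [7/16, 23/32) → index 5
j=6: u_6=17/25 ∈ [7/16, 23/32) → index 5
j=7: u_7=39/50 ∈ [23/32, 27/32) → index 6
j=8: u_8=22/25 ∈ [27/32, 29/32) → index 7
j=9: u_9=49/50 ∈ [29/32, 1) → index 9

1 2 3 3 5 5 5 6 7 9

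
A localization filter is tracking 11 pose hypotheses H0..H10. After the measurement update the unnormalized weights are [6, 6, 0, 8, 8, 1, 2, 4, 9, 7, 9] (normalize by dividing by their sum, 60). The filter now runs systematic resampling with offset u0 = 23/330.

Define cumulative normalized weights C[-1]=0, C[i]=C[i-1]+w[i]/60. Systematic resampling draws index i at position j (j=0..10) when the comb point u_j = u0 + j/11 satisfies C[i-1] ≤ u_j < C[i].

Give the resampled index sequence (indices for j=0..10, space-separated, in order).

C = [1/10, 1/5, 1/5, 1/3, 7/15, 29/60, 31/60, 7/12, 11/15, 17/20, 1]
j=0: u_0=23/330 ∈ [0, 1/10) → index 0
j=1: u_1=53/330 ∈ [1/10, 1/5) → index 1
j=2: u_2=83/330 ∈ [1/5, 1/3) → index 3
j=3: u_3=113/330 ∈ [1/3, 7/15) → index 4
j=4: u_4=13/30 ∈ [1/3, 7/15) → index 4
j=5: u_5=173/330 ∈ [31/60, 7/12) → index 7
j=6: u_6=203/330 ∈ [7/12, 11/15) → index 8
j=7: u_7=233/330 ∈ [7/12, 11/15) → index 8
j=8: u_8=263/330 ∈ [11/15, 17/20) → index 9
j=9: u_9=293/330 ∈ [17/20, 1) → index 10
j=10: u_10=323/330 ∈ [17/20, 1) → index 10

0 1 3 4 4 7 8 8 9 10 10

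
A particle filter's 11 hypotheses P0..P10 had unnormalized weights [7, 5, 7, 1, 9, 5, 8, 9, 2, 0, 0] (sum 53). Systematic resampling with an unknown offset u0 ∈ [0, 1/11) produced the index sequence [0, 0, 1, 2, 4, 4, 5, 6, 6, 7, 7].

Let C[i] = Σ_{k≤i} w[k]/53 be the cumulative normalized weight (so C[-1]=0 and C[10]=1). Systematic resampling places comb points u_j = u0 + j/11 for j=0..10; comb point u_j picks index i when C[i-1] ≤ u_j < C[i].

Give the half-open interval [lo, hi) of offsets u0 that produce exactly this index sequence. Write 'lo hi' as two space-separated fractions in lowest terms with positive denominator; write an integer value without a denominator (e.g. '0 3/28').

8/583 24/583

C = [7/53, 12/53, 19/53, 20/53, 29/53, 34/53, 42/53, 51/53, 1, 1, 1]
j=0 picked index 0: u0 ∈ [0, 7/53)
j=1 picked index 0: u0 ∈ [-1/11, 24/583)
j=2 picked index 1: u0 ∈ [-29/583, 26/583)
j=3 picked index 2: u0 ∈ [-27/583, 50/583)
j=4 picked index 4: u0 ∈ [8/583, 107/583)
j=5 picked index 4: u0 ∈ [-45/583, 54/583)
j=6 picked index 5: u0 ∈ [1/583, 56/583)
j=7 picked index 6: u0 ∈ [3/583, 91/583)
j=8 picked index 6: u0 ∈ [-50/583, 38/583)
j=9 picked index 7: u0 ∈ [-15/583, 84/583)
j=10 picked index 7: u0 ∈ [-68/583, 31/583)
intersection: [8/583, 24/583)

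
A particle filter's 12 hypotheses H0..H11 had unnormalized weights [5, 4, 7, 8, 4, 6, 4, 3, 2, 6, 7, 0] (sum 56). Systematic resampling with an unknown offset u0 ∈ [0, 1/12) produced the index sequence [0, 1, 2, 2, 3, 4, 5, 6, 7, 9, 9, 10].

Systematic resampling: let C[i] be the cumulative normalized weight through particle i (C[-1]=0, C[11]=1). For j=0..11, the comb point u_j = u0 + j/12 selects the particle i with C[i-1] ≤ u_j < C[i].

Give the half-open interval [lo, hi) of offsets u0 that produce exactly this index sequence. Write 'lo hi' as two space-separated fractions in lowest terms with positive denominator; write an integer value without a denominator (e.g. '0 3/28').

C = [5/56, 9/56, 2/7, 3/7, 1/2, 17/28, 19/28, 41/56, 43/56, 7/8, 1, 1]
j=0 picked index 0: u0 ∈ [0, 5/56)
j=1 picked index 1: u0 ∈ [1/168, 13/168)
j=2 picked index 2: u0 ∈ [-1/168, 5/42)
j=3 picked index 2: u0 ∈ [-5/56, 1/28)
j=4 picked index 3: u0 ∈ [-1/21, 2/21)
j=5 picked index 4: u0 ∈ [1/84, 1/12)
j=6 picked index 5: u0 ∈ [0, 3/28)
j=7 picked index 6: u0 ∈ [1/42, 2/21)
j=8 picked index 7: u0 ∈ [1/84, 11/168)
j=9 picked index 9: u0 ∈ [1/56, 1/8)
j=10 picked index 9: u0 ∈ [-11/168, 1/24)
j=11 picked index 10: u0 ∈ [-1/24, 1/12)
intersection: [1/42, 1/28)

1/42 1/28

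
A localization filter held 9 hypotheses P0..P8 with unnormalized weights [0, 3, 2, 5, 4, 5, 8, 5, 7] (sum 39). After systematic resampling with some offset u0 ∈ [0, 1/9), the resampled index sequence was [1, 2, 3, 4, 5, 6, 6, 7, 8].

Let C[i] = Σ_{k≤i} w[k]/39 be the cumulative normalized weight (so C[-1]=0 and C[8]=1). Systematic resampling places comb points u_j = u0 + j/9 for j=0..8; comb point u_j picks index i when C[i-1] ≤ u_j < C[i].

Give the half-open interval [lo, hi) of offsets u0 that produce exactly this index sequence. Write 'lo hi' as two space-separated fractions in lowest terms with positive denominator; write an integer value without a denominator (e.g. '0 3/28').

C = [0, 1/13, 5/39, 10/39, 14/39, 19/39, 9/13, 32/39, 1]
j=0 picked index 1: u0 ∈ [0, 1/13)
j=1 picked index 2: u0 ∈ [-4/117, 2/117)
j=2 picked index 3: u0 ∈ [-11/117, 4/117)
j=3 picked index 4: u0 ∈ [-1/13, 1/39)
j=4 picked index 5: u0 ∈ [-10/117, 5/117)
j=5 picked index 6: u0 ∈ [-8/117, 16/117)
j=6 picked index 6: u0 ∈ [-7/39, 1/39)
j=7 picked index 7: u0 ∈ [-10/117, 5/117)
j=8 picked index 8: u0 ∈ [-8/117, 1/9)
intersection: [0, 2/117)

0 2/117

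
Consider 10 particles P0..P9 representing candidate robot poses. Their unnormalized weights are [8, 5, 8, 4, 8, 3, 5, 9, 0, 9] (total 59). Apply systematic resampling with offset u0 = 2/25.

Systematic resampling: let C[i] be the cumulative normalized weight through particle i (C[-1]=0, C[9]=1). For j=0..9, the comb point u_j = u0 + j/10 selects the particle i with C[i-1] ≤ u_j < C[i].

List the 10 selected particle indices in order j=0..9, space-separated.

C = [8/59, 13/59, 21/59, 25/59, 33/59, 36/59, 41/59, 50/59, 50/59, 1]
j=0: u_0=2/25 ∈ [0, 8/59) → index 0
j=1: u_1=9/50 ∈ [8/59, 13/59) → index 1
j=2: u_2=7/25 ∈ [13/59, 21/59) → index 2
j=3: u_3=19/50 ∈ [21/59, 25/59) → index 3
j=4: u_4=12/25 ∈ [25/59, 33/59) → index 4
j=5: u_5=29/50 ∈ [33/59, 36/59) → index 5
j=6: u_6=17/25 ∈ [36/59, 41/59) → index 6
j=7: u_7=39/50 ∈ [41/59, 50/59) → index 7
j=8: u_8=22/25 ∈ [50/59, 1) → index 9
j=9: u_9=49/50 ∈ [50/59, 1) → index 9

0 1 2 3 4 5 6 7 9 9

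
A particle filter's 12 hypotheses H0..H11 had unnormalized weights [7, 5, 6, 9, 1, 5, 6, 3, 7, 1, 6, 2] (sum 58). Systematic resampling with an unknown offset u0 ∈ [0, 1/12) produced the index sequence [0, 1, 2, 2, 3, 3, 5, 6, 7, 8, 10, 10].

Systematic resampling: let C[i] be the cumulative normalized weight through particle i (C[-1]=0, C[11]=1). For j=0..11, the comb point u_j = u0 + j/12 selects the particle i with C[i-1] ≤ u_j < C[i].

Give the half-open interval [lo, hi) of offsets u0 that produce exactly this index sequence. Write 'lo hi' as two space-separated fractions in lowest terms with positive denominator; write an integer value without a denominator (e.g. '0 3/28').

C = [7/58, 6/29, 9/29, 27/58, 14/29, 33/58, 39/58, 21/29, 49/58, 25/29, 28/29, 1]
j=0 picked index 0: u0 ∈ [0, 7/58)
j=1 picked index 1: u0 ∈ [13/348, 43/348)
j=2 picked index 2: u0 ∈ [7/174, 25/174)
j=3 picked index 2: u0 ∈ [-5/116, 7/116)
j=4 picked index 3: u0 ∈ [-2/87, 23/174)
j=5 picked index 3: u0 ∈ [-37/348, 17/348)
j=6 picked index 5: u0 ∈ [-1/58, 2/29)
j=7 picked index 6: u0 ∈ [-5/348, 31/348)
j=8 picked index 7: u0 ∈ [1/174, 5/87)
j=9 picked index 8: u0 ∈ [-3/116, 11/116)
j=10 picked index 10: u0 ∈ [5/174, 23/174)
j=11 picked index 10: u0 ∈ [-19/348, 17/348)
intersection: [7/174, 17/348)

7/174 17/348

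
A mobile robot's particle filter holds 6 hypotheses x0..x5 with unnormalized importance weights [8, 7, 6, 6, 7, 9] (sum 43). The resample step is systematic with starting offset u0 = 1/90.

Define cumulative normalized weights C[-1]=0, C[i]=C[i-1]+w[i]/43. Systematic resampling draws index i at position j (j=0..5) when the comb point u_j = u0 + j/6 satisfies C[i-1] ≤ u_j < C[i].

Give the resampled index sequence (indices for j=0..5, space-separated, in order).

C = [8/43, 15/43, 21/43, 27/43, 34/43, 1]
j=0: u_0=1/90 ∈ [0, 8/43) → index 0
j=1: u_1=8/45 ∈ [0, 8/43) → index 0
j=2: u_2=31/90 ∈ [8/43, 15/43) → index 1
j=3: u_3=23/45 ∈ [21/43, 27/43) → index 3
j=4: u_4=61/90 ∈ [27/43, 34/43) → index 4
j=5: u_5=38/45 ∈ [34/43, 1) → index 5

0 0 1 3 4 5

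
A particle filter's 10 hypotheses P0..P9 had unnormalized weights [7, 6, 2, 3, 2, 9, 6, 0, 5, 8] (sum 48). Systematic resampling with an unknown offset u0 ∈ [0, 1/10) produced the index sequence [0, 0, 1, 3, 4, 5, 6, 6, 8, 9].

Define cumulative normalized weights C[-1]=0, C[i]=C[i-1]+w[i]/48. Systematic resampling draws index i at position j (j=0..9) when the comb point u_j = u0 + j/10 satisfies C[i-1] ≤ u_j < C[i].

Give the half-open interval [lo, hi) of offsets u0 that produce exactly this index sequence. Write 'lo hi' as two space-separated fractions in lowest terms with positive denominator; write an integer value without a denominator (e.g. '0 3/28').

C = [7/48, 13/48, 5/16, 3/8, 5/12, 29/48, 35/48, 35/48, 5/6, 1]
j=0 picked index 0: u0 ∈ [0, 7/48)
j=1 picked index 0: u0 ∈ [-1/10, 11/240)
j=2 picked index 1: u0 ∈ [-13/240, 17/240)
j=3 picked index 3: u0 ∈ [1/80, 3/40)
j=4 picked index 4: u0 ∈ [-1/40, 1/60)
j=5 picked index 5: u0 ∈ [-1/12, 5/48)
j=6 picked index 6: u0 ∈ [1/240, 31/240)
j=7 picked index 6: u0 ∈ [-23/240, 7/240)
j=8 picked index 8: u0 ∈ [-17/240, 1/30)
j=9 picked index 9: u0 ∈ [-1/15, 1/10)
intersection: [1/80, 1/60)

1/80 1/60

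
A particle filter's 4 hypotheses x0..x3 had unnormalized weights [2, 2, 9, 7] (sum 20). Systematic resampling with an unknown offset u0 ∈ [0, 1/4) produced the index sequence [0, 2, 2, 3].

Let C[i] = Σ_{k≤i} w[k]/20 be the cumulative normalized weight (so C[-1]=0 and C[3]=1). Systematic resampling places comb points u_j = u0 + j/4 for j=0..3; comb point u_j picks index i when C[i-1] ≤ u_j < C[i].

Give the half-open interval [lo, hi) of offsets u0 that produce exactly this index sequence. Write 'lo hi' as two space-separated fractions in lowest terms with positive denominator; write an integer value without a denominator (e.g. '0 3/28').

0 1/10

C = [1/10, 1/5, 13/20, 1]
j=0 picked index 0: u0 ∈ [0, 1/10)
j=1 picked index 2: u0 ∈ [-1/20, 2/5)
j=2 picked index 2: u0 ∈ [-3/10, 3/20)
j=3 picked index 3: u0 ∈ [-1/10, 1/4)
intersection: [0, 1/10)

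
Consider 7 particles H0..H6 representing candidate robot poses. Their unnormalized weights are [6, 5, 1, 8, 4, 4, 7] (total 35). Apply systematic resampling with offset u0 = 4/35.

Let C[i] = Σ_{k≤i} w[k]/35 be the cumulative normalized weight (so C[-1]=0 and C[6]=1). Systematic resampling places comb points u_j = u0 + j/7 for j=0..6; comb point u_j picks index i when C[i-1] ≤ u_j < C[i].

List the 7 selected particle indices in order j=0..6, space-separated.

C = [6/35, 11/35, 12/35, 4/7, 24/35, 4/5, 1]
j=0: u_0=4/35 ∈ [0, 6/35) → index 0
j=1: u_1=9/35 ∈ [6/35, 11/35) → index 1
j=2: u_2=2/5 ∈ [12/35, 4/7) → index 3
j=3: u_3=19/35 ∈ [12/35, 4/7) → index 3
j=4: u_4=24/35 ∈ [24/35, 4/5) → index 5
j=5: u_5=29/35 ∈ [4/5, 1) → index 6
j=6: u_6=34/35 ∈ [4/5, 1) → index 6

0 1 3 3 5 6 6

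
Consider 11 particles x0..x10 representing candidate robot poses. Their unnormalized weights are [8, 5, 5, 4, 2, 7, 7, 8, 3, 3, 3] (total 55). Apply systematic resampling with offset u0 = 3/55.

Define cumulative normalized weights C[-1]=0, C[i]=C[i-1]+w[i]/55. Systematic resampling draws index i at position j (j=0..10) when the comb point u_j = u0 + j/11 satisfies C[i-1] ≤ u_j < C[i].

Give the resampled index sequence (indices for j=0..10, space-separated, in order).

0 1 2 3 4 5 6 7 7 8 10

C = [8/55, 13/55, 18/55, 2/5, 24/55, 31/55, 38/55, 46/55, 49/55, 52/55, 1]
j=0: u_0=3/55 ∈ [0, 8/55) → index 0
j=1: u_1=8/55 ∈ [8/55, 13/55) → index 1
j=2: u_2=13/55 ∈ [13/55, 18/55) → index 2
j=3: u_3=18/55 ∈ [18/55, 2/5) → index 3
j=4: u_4=23/55 ∈ [2/5, 24/55) → index 4
j=5: u_5=28/55 ∈ [24/55, 31/55) → index 5
j=6: u_6=3/5 ∈ [31/55, 38/55) → index 6
j=7: u_7=38/55 ∈ [38/55, 46/55) → index 7
j=8: u_8=43/55 ∈ [38/55, 46/55) → index 7
j=9: u_9=48/55 ∈ [46/55, 49/55) → index 8
j=10: u_10=53/55 ∈ [52/55, 1) → index 10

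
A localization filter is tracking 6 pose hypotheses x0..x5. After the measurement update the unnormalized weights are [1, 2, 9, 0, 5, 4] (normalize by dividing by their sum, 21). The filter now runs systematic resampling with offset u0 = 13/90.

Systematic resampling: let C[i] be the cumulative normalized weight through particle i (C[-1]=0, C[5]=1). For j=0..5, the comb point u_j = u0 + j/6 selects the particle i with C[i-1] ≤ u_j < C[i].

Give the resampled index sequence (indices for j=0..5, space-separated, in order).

2 2 2 4 5 5

C = [1/21, 1/7, 4/7, 4/7, 17/21, 1]
j=0: u_0=13/90 ∈ [1/7, 4/7) → index 2
j=1: u_1=14/45 ∈ [1/7, 4/7) → index 2
j=2: u_2=43/90 ∈ [1/7, 4/7) → index 2
j=3: u_3=29/45 ∈ [4/7, 17/21) → index 4
j=4: u_4=73/90 ∈ [17/21, 1) → index 5
j=5: u_5=44/45 ∈ [17/21, 1) → index 5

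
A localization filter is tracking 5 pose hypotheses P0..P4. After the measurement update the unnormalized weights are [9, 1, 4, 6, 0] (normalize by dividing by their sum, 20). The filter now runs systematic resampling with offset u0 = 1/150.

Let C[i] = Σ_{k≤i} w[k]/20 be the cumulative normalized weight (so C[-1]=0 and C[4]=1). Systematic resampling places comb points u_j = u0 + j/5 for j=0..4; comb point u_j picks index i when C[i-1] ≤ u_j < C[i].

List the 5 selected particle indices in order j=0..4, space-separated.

0 0 0 2 3

C = [9/20, 1/2, 7/10, 1, 1]
j=0: u_0=1/150 ∈ [0, 9/20) → index 0
j=1: u_1=31/150 ∈ [0, 9/20) → index 0
j=2: u_2=61/150 ∈ [0, 9/20) → index 0
j=3: u_3=91/150 ∈ [1/2, 7/10) → index 2
j=4: u_4=121/150 ∈ [7/10, 1) → index 3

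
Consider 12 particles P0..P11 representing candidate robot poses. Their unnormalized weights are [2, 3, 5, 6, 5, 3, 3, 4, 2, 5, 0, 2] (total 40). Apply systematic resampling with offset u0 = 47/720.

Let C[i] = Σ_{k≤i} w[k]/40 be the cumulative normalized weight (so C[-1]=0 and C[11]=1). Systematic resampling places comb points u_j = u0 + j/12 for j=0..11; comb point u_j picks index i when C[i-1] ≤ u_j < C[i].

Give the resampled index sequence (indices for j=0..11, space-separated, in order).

1 2 2 3 3 4 5 6 7 8 9 11

C = [1/20, 1/8, 1/4, 2/5, 21/40, 3/5, 27/40, 31/40, 33/40, 19/20, 19/20, 1]
j=0: u_0=47/720 ∈ [1/20, 1/8) → index 1
j=1: u_1=107/720 ∈ [1/8, 1/4) → index 2
j=2: u_2=167/720 ∈ [1/8, 1/4) → index 2
j=3: u_3=227/720 ∈ [1/4, 2/5) → index 3
j=4: u_4=287/720 ∈ [1/4, 2/5) → index 3
j=5: u_5=347/720 ∈ [2/5, 21/40) → index 4
j=6: u_6=407/720 ∈ [21/40, 3/5) → index 5
j=7: u_7=467/720 ∈ [3/5, 27/40) → index 6
j=8: u_8=527/720 ∈ [27/40, 31/40) → index 7
j=9: u_9=587/720 ∈ [31/40, 33/40) → index 8
j=10: u_10=647/720 ∈ [33/40, 19/20) → index 9
j=11: u_11=707/720 ∈ [19/20, 1) → index 11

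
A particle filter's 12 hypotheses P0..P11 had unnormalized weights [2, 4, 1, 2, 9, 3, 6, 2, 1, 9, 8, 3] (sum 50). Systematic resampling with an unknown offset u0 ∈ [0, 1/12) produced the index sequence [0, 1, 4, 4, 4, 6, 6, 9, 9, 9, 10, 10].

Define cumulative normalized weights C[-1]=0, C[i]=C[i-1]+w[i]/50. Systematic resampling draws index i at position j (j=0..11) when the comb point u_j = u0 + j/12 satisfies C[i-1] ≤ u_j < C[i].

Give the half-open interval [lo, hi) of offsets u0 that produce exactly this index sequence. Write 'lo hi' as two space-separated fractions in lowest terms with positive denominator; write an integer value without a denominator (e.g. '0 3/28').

1/60 7/300

C = [1/25, 3/25, 7/50, 9/50, 9/25, 21/50, 27/50, 29/50, 3/5, 39/50, 47/50, 1]
j=0 picked index 0: u0 ∈ [0, 1/25)
j=1 picked index 1: u0 ∈ [-13/300, 11/300)
j=2 picked index 4: u0 ∈ [1/75, 29/150)
j=3 picked index 4: u0 ∈ [-7/100, 11/100)
j=4 picked index 4: u0 ∈ [-23/150, 2/75)
j=5 picked index 6: u0 ∈ [1/300, 37/300)
j=6 picked index 6: u0 ∈ [-2/25, 1/25)
j=7 picked index 9: u0 ∈ [1/60, 59/300)
j=8 picked index 9: u0 ∈ [-1/15, 17/150)
j=9 picked index 9: u0 ∈ [-3/20, 3/100)
j=10 picked index 10: u0 ∈ [-4/75, 8/75)
j=11 picked index 10: u0 ∈ [-41/300, 7/300)
intersection: [1/60, 7/300)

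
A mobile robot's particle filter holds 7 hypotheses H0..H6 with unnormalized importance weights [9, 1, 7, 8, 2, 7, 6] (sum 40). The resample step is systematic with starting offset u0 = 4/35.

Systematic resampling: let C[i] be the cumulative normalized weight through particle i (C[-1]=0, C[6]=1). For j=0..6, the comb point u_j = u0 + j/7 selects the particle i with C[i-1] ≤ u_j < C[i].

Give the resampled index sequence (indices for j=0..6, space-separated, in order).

0 2 2 3 5 5 6

C = [9/40, 1/4, 17/40, 5/8, 27/40, 17/20, 1]
j=0: u_0=4/35 ∈ [0, 9/40) → index 0
j=1: u_1=9/35 ∈ [1/4, 17/40) → index 2
j=2: u_2=2/5 ∈ [1/4, 17/40) → index 2
j=3: u_3=19/35 ∈ [17/40, 5/8) → index 3
j=4: u_4=24/35 ∈ [27/40, 17/20) → index 5
j=5: u_5=29/35 ∈ [27/40, 17/20) → index 5
j=6: u_6=34/35 ∈ [17/20, 1) → index 6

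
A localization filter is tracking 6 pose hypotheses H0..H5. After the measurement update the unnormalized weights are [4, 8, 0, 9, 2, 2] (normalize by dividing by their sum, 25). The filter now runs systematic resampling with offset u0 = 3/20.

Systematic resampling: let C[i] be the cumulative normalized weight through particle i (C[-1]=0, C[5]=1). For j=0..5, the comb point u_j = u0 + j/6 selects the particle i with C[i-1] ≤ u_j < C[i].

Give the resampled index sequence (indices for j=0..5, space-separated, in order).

C = [4/25, 12/25, 12/25, 21/25, 23/25, 1]
j=0: u_0=3/20 ∈ [0, 4/25) → index 0
j=1: u_1=19/60 ∈ [4/25, 12/25) → index 1
j=2: u_2=29/60 ∈ [12/25, 21/25) → index 3
j=3: u_3=13/20 ∈ [12/25, 21/25) → index 3
j=4: u_4=49/60 ∈ [12/25, 21/25) → index 3
j=5: u_5=59/60 ∈ [23/25, 1) → index 5

0 1 3 3 3 5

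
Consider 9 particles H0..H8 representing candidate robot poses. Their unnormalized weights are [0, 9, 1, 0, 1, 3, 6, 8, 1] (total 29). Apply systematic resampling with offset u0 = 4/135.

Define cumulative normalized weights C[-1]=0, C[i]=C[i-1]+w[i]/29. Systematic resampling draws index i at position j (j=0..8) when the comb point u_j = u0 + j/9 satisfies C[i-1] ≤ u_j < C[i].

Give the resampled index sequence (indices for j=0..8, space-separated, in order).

C = [0, 9/29, 10/29, 10/29, 11/29, 14/29, 20/29, 28/29, 1]
j=0: u_0=4/135 ∈ [0, 9/29) → index 1
j=1: u_1=19/135 ∈ [0, 9/29) → index 1
j=2: u_2=34/135 ∈ [0, 9/29) → index 1
j=3: u_3=49/135 ∈ [10/29, 11/29) → index 4
j=4: u_4=64/135 ∈ [11/29, 14/29) → index 5
j=5: u_5=79/135 ∈ [14/29, 20/29) → index 6
j=6: u_6=94/135 ∈ [20/29, 28/29) → index 7
j=7: u_7=109/135 ∈ [20/29, 28/29) → index 7
j=8: u_8=124/135 ∈ [20/29, 28/29) → index 7

1 1 1 4 5 6 7 7 7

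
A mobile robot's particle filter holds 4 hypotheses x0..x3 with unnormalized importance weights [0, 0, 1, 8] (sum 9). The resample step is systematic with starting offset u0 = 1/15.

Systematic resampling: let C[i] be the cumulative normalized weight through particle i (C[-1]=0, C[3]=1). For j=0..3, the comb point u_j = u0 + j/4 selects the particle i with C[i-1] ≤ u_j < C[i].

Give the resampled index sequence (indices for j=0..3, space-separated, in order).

2 3 3 3

C = [0, 0, 1/9, 1]
j=0: u_0=1/15 ∈ [0, 1/9) → index 2
j=1: u_1=19/60 ∈ [1/9, 1) → index 3
j=2: u_2=17/30 ∈ [1/9, 1) → index 3
j=3: u_3=49/60 ∈ [1/9, 1) → index 3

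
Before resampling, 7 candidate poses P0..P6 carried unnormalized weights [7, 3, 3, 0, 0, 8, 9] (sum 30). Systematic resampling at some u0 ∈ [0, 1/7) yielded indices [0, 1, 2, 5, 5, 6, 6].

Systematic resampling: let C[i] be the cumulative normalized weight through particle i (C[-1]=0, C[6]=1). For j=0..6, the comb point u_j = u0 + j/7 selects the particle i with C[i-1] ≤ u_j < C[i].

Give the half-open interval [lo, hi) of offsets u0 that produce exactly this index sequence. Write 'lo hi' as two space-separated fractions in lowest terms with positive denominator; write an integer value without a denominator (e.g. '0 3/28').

C = [7/30, 1/3, 13/30, 13/30, 13/30, 7/10, 1]
j=0 picked index 0: u0 ∈ [0, 7/30)
j=1 picked index 1: u0 ∈ [19/210, 4/21)
j=2 picked index 2: u0 ∈ [1/21, 31/210)
j=3 picked index 5: u0 ∈ [1/210, 19/70)
j=4 picked index 5: u0 ∈ [-29/210, 9/70)
j=5 picked index 6: u0 ∈ [-1/70, 2/7)
j=6 picked index 6: u0 ∈ [-11/70, 1/7)
intersection: [19/210, 9/70)

19/210 9/70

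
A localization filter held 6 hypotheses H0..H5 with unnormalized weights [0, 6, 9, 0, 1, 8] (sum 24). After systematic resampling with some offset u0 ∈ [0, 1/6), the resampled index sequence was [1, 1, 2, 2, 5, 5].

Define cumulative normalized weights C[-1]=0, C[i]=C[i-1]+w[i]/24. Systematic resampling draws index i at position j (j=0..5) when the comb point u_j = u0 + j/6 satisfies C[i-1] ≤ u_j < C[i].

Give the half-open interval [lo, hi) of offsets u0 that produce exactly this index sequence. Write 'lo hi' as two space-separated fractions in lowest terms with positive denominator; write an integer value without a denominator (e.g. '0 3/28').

0 1/12

C = [0, 1/4, 5/8, 5/8, 2/3, 1]
j=0 picked index 1: u0 ∈ [0, 1/4)
j=1 picked index 1: u0 ∈ [-1/6, 1/12)
j=2 picked index 2: u0 ∈ [-1/12, 7/24)
j=3 picked index 2: u0 ∈ [-1/4, 1/8)
j=4 picked index 5: u0 ∈ [0, 1/3)
j=5 picked index 5: u0 ∈ [-1/6, 1/6)
intersection: [0, 1/12)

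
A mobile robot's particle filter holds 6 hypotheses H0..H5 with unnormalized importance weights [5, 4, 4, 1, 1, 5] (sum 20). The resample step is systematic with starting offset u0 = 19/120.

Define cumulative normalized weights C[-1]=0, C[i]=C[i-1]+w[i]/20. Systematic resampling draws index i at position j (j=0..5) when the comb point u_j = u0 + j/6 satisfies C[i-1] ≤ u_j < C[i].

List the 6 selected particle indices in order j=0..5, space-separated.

C = [1/4, 9/20, 13/20, 7/10, 3/4, 1]
j=0: u_0=19/120 ∈ [0, 1/4) → index 0
j=1: u_1=13/40 ∈ [1/4, 9/20) → index 1
j=2: u_2=59/120 ∈ [9/20, 13/20) → index 2
j=3: u_3=79/120 ∈ [13/20, 7/10) → index 3
j=4: u_4=33/40 ∈ [3/4, 1) → index 5
j=5: u_5=119/120 ∈ [3/4, 1) → index 5

0 1 2 3 5 5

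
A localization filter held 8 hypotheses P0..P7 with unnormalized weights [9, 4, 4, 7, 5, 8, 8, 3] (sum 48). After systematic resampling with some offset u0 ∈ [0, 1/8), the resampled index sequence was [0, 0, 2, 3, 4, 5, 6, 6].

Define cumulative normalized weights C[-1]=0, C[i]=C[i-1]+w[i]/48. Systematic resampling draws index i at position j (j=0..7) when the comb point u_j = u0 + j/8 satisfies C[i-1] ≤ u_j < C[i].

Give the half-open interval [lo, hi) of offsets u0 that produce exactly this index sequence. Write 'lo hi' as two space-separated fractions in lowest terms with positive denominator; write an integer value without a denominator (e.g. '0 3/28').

C = [3/16, 13/48, 17/48, 1/2, 29/48, 37/48, 15/16, 1]
j=0 picked index 0: u0 ∈ [0, 3/16)
j=1 picked index 0: u0 ∈ [-1/8, 1/16)
j=2 picked index 2: u0 ∈ [1/48, 5/48)
j=3 picked index 3: u0 ∈ [-1/48, 1/8)
j=4 picked index 4: u0 ∈ [0, 5/48)
j=5 picked index 5: u0 ∈ [-1/48, 7/48)
j=6 picked index 6: u0 ∈ [1/48, 3/16)
j=7 picked index 6: u0 ∈ [-5/48, 1/16)
intersection: [1/48, 1/16)

1/48 1/16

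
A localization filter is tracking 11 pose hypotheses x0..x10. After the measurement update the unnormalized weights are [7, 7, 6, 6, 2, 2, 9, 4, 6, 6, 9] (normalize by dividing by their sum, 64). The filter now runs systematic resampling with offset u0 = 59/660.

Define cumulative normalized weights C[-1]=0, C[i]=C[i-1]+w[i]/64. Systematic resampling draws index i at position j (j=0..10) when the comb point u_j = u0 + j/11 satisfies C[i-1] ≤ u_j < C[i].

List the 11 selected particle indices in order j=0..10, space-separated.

0 1 2 3 5 6 7 8 9 10 10

C = [7/64, 7/32, 5/16, 13/32, 7/16, 15/32, 39/64, 43/64, 49/64, 55/64, 1]
j=0: u_0=59/660 ∈ [0, 7/64) → index 0
j=1: u_1=119/660 ∈ [7/64, 7/32) → index 1
j=2: u_2=179/660 ∈ [7/32, 5/16) → index 2
j=3: u_3=239/660 ∈ [5/16, 13/32) → index 3
j=4: u_4=299/660 ∈ [7/16, 15/32) → index 5
j=5: u_5=359/660 ∈ [15/32, 39/64) → index 6
j=6: u_6=419/660 ∈ [39/64, 43/64) → index 7
j=7: u_7=479/660 ∈ [43/64, 49/64) → index 8
j=8: u_8=49/60 ∈ [49/64, 55/64) → index 9
j=9: u_9=599/660 ∈ [55/64, 1) → index 10
j=10: u_10=659/660 ∈ [55/64, 1) → index 10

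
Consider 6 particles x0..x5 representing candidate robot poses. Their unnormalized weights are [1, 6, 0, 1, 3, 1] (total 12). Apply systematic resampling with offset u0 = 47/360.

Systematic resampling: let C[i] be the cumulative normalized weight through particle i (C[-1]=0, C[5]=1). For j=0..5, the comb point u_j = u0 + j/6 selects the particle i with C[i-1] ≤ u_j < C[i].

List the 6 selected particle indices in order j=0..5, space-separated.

1 1 1 3 4 5

C = [1/12, 7/12, 7/12, 2/3, 11/12, 1]
j=0: u_0=47/360 ∈ [1/12, 7/12) → index 1
j=1: u_1=107/360 ∈ [1/12, 7/12) → index 1
j=2: u_2=167/360 ∈ [1/12, 7/12) → index 1
j=3: u_3=227/360 ∈ [7/12, 2/3) → index 3
j=4: u_4=287/360 ∈ [2/3, 11/12) → index 4
j=5: u_5=347/360 ∈ [11/12, 1) → index 5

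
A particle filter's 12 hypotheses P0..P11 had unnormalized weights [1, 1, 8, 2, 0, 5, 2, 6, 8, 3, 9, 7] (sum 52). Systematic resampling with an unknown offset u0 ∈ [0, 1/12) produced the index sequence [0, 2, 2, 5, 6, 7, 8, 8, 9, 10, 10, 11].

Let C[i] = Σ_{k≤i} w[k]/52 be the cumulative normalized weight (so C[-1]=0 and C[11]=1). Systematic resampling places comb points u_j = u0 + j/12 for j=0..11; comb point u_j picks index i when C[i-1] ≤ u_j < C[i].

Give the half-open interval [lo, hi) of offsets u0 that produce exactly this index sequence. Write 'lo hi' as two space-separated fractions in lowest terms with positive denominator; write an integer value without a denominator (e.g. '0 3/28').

C = [1/52, 1/26, 5/26, 3/13, 3/13, 17/52, 19/52, 25/52, 33/52, 9/13, 45/52, 1]
j=0 picked index 0: u0 ∈ [0, 1/52)
j=1 picked index 2: u0 ∈ [-7/156, 17/156)
j=2 picked index 2: u0 ∈ [-5/39, 1/39)
j=3 picked index 5: u0 ∈ [-1/52, 1/13)
j=4 picked index 6: u0 ∈ [-1/156, 5/156)
j=5 picked index 7: u0 ∈ [-2/39, 5/78)
j=6 picked index 8: u0 ∈ [-1/52, 7/52)
j=7 picked index 8: u0 ∈ [-4/39, 2/39)
j=8 picked index 9: u0 ∈ [-5/156, 1/39)
j=9 picked index 10: u0 ∈ [-3/52, 3/26)
j=10 picked index 10: u0 ∈ [-11/78, 5/156)
j=11 picked index 11: u0 ∈ [-2/39, 1/12)
intersection: [0, 1/52)

0 1/52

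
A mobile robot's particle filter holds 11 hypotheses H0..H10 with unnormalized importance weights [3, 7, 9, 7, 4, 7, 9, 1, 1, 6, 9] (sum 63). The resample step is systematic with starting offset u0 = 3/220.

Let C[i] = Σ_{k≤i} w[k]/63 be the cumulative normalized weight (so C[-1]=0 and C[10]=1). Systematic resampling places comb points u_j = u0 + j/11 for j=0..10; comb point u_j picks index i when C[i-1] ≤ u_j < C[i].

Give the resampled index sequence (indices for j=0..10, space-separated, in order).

0 1 2 2 3 4 5 6 7 9 10

C = [1/21, 10/63, 19/63, 26/63, 10/21, 37/63, 46/63, 47/63, 16/21, 6/7, 1]
j=0: u_0=3/220 ∈ [0, 1/21) → index 0
j=1: u_1=23/220 ∈ [1/21, 10/63) → index 1
j=2: u_2=43/220 ∈ [10/63, 19/63) → index 2
j=3: u_3=63/220 ∈ [10/63, 19/63) → index 2
j=4: u_4=83/220 ∈ [19/63, 26/63) → index 3
j=5: u_5=103/220 ∈ [26/63, 10/21) → index 4
j=6: u_6=123/220 ∈ [10/21, 37/63) → index 5
j=7: u_7=13/20 ∈ [37/63, 46/63) → index 6
j=8: u_8=163/220 ∈ [46/63, 47/63) → index 7
j=9: u_9=183/220 ∈ [16/21, 6/7) → index 9
j=10: u_10=203/220 ∈ [6/7, 1) → index 10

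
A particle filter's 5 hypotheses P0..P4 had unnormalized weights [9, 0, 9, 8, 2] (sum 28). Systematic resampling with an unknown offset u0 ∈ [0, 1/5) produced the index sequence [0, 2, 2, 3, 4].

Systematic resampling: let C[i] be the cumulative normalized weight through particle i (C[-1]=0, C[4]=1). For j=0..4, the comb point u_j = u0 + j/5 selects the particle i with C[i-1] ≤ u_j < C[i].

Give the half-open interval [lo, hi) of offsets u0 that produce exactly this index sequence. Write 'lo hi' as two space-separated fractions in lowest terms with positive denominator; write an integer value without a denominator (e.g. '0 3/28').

C = [9/28, 9/28, 9/14, 13/14, 1]
j=0 picked index 0: u0 ∈ [0, 9/28)
j=1 picked index 2: u0 ∈ [17/140, 31/70)
j=2 picked index 2: u0 ∈ [-11/140, 17/70)
j=3 picked index 3: u0 ∈ [3/70, 23/70)
j=4 picked index 4: u0 ∈ [9/70, 1/5)
intersection: [9/70, 1/5)

9/70 1/5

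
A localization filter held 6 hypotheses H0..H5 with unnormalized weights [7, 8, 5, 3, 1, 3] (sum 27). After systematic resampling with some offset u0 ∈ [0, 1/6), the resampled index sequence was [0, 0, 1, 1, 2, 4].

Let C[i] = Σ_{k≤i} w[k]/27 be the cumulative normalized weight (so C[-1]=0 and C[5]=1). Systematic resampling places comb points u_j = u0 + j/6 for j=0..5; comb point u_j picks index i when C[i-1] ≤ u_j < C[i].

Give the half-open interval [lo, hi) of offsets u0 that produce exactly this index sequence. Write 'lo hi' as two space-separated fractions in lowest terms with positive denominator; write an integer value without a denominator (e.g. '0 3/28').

1/54 1/18

C = [7/27, 5/9, 20/27, 23/27, 8/9, 1]
j=0 picked index 0: u0 ∈ [0, 7/27)
j=1 picked index 0: u0 ∈ [-1/6, 5/54)
j=2 picked index 1: u0 ∈ [-2/27, 2/9)
j=3 picked index 1: u0 ∈ [-13/54, 1/18)
j=4 picked index 2: u0 ∈ [-1/9, 2/27)
j=5 picked index 4: u0 ∈ [1/54, 1/18)
intersection: [1/54, 1/18)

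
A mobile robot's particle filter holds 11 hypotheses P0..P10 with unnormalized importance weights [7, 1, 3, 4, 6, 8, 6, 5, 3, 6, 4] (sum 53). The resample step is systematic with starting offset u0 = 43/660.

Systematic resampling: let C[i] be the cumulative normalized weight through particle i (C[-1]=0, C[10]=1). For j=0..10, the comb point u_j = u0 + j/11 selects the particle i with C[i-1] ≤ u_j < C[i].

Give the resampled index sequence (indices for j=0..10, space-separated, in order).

C = [7/53, 8/53, 11/53, 15/53, 21/53, 29/53, 35/53, 40/53, 43/53, 49/53, 1]
j=0: u_0=43/660 ∈ [0, 7/53) → index 0
j=1: u_1=103/660 ∈ [8/53, 11/53) → index 2
j=2: u_2=163/660 ∈ [11/53, 15/53) → index 3
j=3: u_3=223/660 ∈ [15/53, 21/53) → index 4
j=4: u_4=283/660 ∈ [21/53, 29/53) → index 5
j=5: u_5=343/660 ∈ [21/53, 29/53) → index 5
j=6: u_6=403/660 ∈ [29/53, 35/53) → index 6
j=7: u_7=463/660 ∈ [35/53, 40/53) → index 7
j=8: u_8=523/660 ∈ [40/53, 43/53) → index 8
j=9: u_9=53/60 ∈ [43/53, 49/53) → index 9
j=10: u_10=643/660 ∈ [49/53, 1) → index 10

0 2 3 4 5 5 6 7 8 9 10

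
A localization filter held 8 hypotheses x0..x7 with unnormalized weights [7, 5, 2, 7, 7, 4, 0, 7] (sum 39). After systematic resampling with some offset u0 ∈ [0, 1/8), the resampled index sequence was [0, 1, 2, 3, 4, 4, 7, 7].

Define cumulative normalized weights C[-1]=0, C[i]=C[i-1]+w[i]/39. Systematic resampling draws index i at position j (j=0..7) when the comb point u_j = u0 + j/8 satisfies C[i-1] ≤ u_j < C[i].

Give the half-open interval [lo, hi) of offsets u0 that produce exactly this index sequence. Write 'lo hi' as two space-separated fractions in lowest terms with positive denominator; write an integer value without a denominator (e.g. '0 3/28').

C = [7/39, 4/13, 14/39, 7/13, 28/39, 32/39, 32/39, 1]
j=0 picked index 0: u0 ∈ [0, 7/39)
j=1 picked index 1: u0 ∈ [17/312, 19/104)
j=2 picked index 2: u0 ∈ [3/52, 17/156)
j=3 picked index 3: u0 ∈ [-5/312, 17/104)
j=4 picked index 4: u0 ∈ [1/26, 17/78)
j=5 picked index 4: u0 ∈ [-9/104, 29/312)
j=6 picked index 7: u0 ∈ [11/156, 1/4)
j=7 picked index 7: u0 ∈ [-17/312, 1/8)
intersection: [11/156, 29/312)

11/156 29/312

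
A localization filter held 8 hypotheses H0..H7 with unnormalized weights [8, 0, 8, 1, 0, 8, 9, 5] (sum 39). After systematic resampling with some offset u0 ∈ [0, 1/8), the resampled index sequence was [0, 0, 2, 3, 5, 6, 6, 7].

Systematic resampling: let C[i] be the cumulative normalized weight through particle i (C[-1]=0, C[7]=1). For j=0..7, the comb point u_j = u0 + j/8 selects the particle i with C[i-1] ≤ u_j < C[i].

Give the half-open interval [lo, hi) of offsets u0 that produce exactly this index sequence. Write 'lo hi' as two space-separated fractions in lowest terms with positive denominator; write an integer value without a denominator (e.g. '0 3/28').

11/312 19/312

C = [8/39, 8/39, 16/39, 17/39, 17/39, 25/39, 34/39, 1]
j=0 picked index 0: u0 ∈ [0, 8/39)
j=1 picked index 0: u0 ∈ [-1/8, 25/312)
j=2 picked index 2: u0 ∈ [-7/156, 25/156)
j=3 picked index 3: u0 ∈ [11/312, 19/312)
j=4 picked index 5: u0 ∈ [-5/78, 11/78)
j=5 picked index 6: u0 ∈ [5/312, 77/312)
j=6 picked index 6: u0 ∈ [-17/156, 19/156)
j=7 picked index 7: u0 ∈ [-1/312, 1/8)
intersection: [11/312, 19/312)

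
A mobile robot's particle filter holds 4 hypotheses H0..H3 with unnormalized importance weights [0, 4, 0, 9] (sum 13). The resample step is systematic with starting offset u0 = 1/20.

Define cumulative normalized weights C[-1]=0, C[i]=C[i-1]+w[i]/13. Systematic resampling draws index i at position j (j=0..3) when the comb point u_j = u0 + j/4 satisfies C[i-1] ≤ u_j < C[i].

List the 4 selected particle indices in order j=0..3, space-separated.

C = [0, 4/13, 4/13, 1]
j=0: u_0=1/20 ∈ [0, 4/13) → index 1
j=1: u_1=3/10 ∈ [0, 4/13) → index 1
j=2: u_2=11/20 ∈ [4/13, 1) → index 3
j=3: u_3=4/5 ∈ [4/13, 1) → index 3

1 1 3 3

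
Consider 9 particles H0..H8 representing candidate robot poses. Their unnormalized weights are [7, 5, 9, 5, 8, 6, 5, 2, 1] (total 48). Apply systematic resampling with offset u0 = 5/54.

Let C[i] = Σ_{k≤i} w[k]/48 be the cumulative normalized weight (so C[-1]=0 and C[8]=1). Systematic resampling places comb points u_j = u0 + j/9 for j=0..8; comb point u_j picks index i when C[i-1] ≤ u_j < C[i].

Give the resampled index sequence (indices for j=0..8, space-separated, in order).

C = [7/48, 1/4, 7/16, 13/24, 17/24, 5/6, 15/16, 47/48, 1]
j=0: u_0=5/54 ∈ [0, 7/48) → index 0
j=1: u_1=11/54 ∈ [7/48, 1/4) → index 1
j=2: u_2=17/54 ∈ [1/4, 7/16) → index 2
j=3: u_3=23/54 ∈ [1/4, 7/16) → index 2
j=4: u_4=29/54 ∈ [7/16, 13/24) → index 3
j=5: u_5=35/54 ∈ [13/24, 17/24) → index 4
j=6: u_6=41/54 ∈ [17/24, 5/6) → index 5
j=7: u_7=47/54 ∈ [5/6, 15/16) → index 6
j=8: u_8=53/54 ∈ [47/48, 1) → index 8

0 1 2 2 3 4 5 6 8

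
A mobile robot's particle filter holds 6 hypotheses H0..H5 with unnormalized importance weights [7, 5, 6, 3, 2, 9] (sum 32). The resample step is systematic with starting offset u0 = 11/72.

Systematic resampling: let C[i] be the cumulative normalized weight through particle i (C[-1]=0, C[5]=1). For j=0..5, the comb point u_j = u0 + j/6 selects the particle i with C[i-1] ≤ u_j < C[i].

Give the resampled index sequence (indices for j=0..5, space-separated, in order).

0 1 2 3 5 5

C = [7/32, 3/8, 9/16, 21/32, 23/32, 1]
j=0: u_0=11/72 ∈ [0, 7/32) → index 0
j=1: u_1=23/72 ∈ [7/32, 3/8) → index 1
j=2: u_2=35/72 ∈ [3/8, 9/16) → index 2
j=3: u_3=47/72 ∈ [9/16, 21/32) → index 3
j=4: u_4=59/72 ∈ [23/32, 1) → index 5
j=5: u_5=71/72 ∈ [23/32, 1) → index 5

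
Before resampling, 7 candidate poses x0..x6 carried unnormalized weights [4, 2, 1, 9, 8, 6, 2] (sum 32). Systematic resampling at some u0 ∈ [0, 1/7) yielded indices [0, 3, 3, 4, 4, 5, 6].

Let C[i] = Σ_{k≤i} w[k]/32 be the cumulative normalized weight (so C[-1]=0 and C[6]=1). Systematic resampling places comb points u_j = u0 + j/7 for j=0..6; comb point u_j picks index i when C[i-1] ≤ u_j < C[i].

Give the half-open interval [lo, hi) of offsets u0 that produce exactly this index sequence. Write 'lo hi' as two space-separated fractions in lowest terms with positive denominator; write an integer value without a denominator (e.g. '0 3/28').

C = [1/8, 3/16, 7/32, 1/2, 3/4, 15/16, 1]
j=0 picked index 0: u0 ∈ [0, 1/8)
j=1 picked index 3: u0 ∈ [17/224, 5/14)
j=2 picked index 3: u0 ∈ [-15/224, 3/14)
j=3 picked index 4: u0 ∈ [1/14, 9/28)
j=4 picked index 4: u0 ∈ [-1/14, 5/28)
j=5 picked index 5: u0 ∈ [1/28, 25/112)
j=6 picked index 6: u0 ∈ [9/112, 1/7)
intersection: [9/112, 1/8)

9/112 1/8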